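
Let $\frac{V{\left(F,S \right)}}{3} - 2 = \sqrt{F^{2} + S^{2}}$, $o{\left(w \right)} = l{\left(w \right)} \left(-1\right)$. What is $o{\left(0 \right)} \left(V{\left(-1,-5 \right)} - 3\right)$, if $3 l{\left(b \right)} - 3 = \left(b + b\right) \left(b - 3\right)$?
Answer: $-3 - 3 \sqrt{26} \approx -18.297$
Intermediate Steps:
$l{\left(b \right)} = 1 + \frac{2 b \left(-3 + b\right)}{3}$ ($l{\left(b \right)} = 1 + \frac{\left(b + b\right) \left(b - 3\right)}{3} = 1 + \frac{2 b \left(-3 + b\right)}{3}$)
$o{\left(w \right)} = -1 + 2 w - \frac{2 w^{2}}{3}$ ($o{\left(w \right)} = \left(1 - 2 w + \frac{2 w^{2}}{3}\right) \left(-1\right) = -1 + 2 w - \frac{2 w^{2}}{3}$)
$V{\left(F,S \right)} = 6 + 3 \sqrt{F^{2} + S^{2}}$
$o{\left(0 \right)} \left(V{\left(-1,-5 \right)} - 3\right) = \left(-1 + 2 \cdot 0 - \frac{2 \cdot 0^{2}}{3}\right) \left(\left(6 + 3 \sqrt{\left(-1\right)^{2} + \left(-5\right)^{2}}\right) - 3\right) = \left(-1 + 0 - 0\right) \left(\left(6 + 3 \sqrt{1 + 25}\right) - 3\right) = \left(-1 + 0 + 0\right) \left(\left(6 + 3 \sqrt{26}\right) - 3\right) = - (3 + 3 \sqrt{26}) = -3 - 3 \sqrt{26}$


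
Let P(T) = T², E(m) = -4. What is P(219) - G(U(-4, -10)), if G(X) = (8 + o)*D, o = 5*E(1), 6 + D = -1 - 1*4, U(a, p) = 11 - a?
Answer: 47829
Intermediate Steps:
D = -11 (D = -6 + (-1 - 1*4) = -6 + (-1 - 4) = -6 - 5 = -11)
o = -20 (o = 5*(-4) = -20)
G(X) = 132 (G(X) = (8 - 20)*(-11) = -12*(-11) = 132)
P(219) - G(U(-4, -10)) = 219² - 1*132 = 47961 - 132 = 47829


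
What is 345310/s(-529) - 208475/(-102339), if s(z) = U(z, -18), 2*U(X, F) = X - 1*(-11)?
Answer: -5040669295/3786543 ≈ -1331.2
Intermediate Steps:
U(X, F) = 11/2 + X/2 (U(X, F) = (X - 1*(-11))/2 = (X + 11)/2 = (11 + X)/2 = 11/2 + X/2)
s(z) = 11/2 + z/2
345310/s(-529) - 208475/(-102339) = 345310/(11/2 + (½)*(-529)) - 208475/(-102339) = 345310/(11/2 - 529/2) - 208475*(-1/102339) = 345310/(-259) + 208475/102339 = 345310*(-1/259) + 208475/102339 = -49330/37 + 208475/102339 = -5040669295/3786543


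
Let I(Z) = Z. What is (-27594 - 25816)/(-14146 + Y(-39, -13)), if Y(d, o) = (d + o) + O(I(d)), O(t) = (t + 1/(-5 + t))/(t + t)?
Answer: 183303120/48725819 ≈ 3.7619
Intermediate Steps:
O(t) = (t + 1/(-5 + t))/(2*t) (O(t) = (t + 1/(-5 + t))/((2*t)) = (t + 1/(-5 + t))*(1/(2*t)) = (t + 1/(-5 + t))/(2*t))
Y(d, o) = d + o + (1 + d**2 - 5*d)/(2*d*(-5 + d)) (Y(d, o) = (d + o) + (1 + d**2 - 5*d)/(2*d*(-5 + d)) = d + o + (1 + d**2 - 5*d)/(2*d*(-5 + d)))
(-27594 - 25816)/(-14146 + Y(-39, -13)) = (-27594 - 25816)/(-14146 + (1/2)*(1 + (-39)**2 - 5*(-39) + 2*(-39)*(-5 - 39)*(-39 - 13))/(-39*(-5 - 39))) = -53410/(-14146 + (1/2)*(-1/39)*(1 + 1521 + 195 + 2*(-39)*(-44)*(-52))/(-44)) = -53410/(-14146 + (1/2)*(-1/39)*(-1/44)*(1 + 1521 + 195 - 178464)) = -53410/(-14146 + (1/2)*(-1/39)*(-1/44)*(-176747)) = -53410/(-14146 - 176747/3432) = -53410/(-48725819/3432) = -53410*(-3432/48725819) = 183303120/48725819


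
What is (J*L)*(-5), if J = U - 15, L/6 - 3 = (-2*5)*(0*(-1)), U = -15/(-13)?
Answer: 16200/13 ≈ 1246.2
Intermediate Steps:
U = 15/13 (U = -15*(-1/13) = 15/13 ≈ 1.1538)
L = 18 (L = 18 + 6*((-2*5)*(0*(-1))) = 18 + 6*(-10*0) = 18 + 6*0 = 18 + 0 = 18)
J = -180/13 (J = 15/13 - 15 = -180/13 ≈ -13.846)
(J*L)*(-5) = -180/13*18*(-5) = -3240/13*(-5) = 16200/13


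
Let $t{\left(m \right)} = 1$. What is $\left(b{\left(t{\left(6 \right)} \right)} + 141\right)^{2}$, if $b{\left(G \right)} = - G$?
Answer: $19600$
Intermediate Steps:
$\left(b{\left(t{\left(6 \right)} \right)} + 141\right)^{2} = \left(\left(-1\right) 1 + 141\right)^{2} = \left(-1 + 141\right)^{2} = 140^{2} = 19600$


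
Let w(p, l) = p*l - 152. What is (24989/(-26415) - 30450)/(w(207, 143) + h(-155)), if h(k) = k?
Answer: -804361739/773801010 ≈ -1.0395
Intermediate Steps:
w(p, l) = -152 + l*p (w(p, l) = l*p - 152 = -152 + l*p)
(24989/(-26415) - 30450)/(w(207, 143) + h(-155)) = (24989/(-26415) - 30450)/((-152 + 143*207) - 155) = (24989*(-1/26415) - 30450)/((-152 + 29601) - 155) = (-24989/26415 - 30450)/(29449 - 155) = -804361739/26415/29294 = -804361739/26415*1/29294 = -804361739/773801010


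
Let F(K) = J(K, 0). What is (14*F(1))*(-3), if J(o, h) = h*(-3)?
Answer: 0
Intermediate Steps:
J(o, h) = -3*h
F(K) = 0 (F(K) = -3*0 = 0)
(14*F(1))*(-3) = (14*0)*(-3) = 0*(-3) = 0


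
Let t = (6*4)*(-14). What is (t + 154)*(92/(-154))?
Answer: 1196/11 ≈ 108.73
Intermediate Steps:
t = -336 (t = 24*(-14) = -336)
(t + 154)*(92/(-154)) = (-336 + 154)*(92/(-154)) = -16744*(-1)/154 = -182*(-46/77) = 1196/11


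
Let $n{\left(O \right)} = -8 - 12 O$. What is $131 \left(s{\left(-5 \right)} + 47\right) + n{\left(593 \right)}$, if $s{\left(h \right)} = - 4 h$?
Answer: $1653$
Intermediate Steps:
$131 \left(s{\left(-5 \right)} + 47\right) + n{\left(593 \right)} = 131 \left(\left(-4\right) \left(-5\right) + 47\right) - 7124 = 131 \left(20 + 47\right) - 7124 = 131 \cdot 67 - 7124 = 8777 - 7124 = 1653$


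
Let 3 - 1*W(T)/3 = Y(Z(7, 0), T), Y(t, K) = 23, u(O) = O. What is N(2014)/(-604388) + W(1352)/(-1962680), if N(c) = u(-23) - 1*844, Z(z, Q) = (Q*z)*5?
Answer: 43447671/29655505996 ≈ 0.0014651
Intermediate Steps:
Z(z, Q) = 5*Q*z
W(T) = -60 (W(T) = 9 - 3*23 = 9 - 69 = -60)
N(c) = -867 (N(c) = -23 - 1*844 = -23 - 844 = -867)
N(2014)/(-604388) + W(1352)/(-1962680) = -867/(-604388) - 60/(-1962680) = -867*(-1/604388) - 60*(-1/1962680) = 867/604388 + 3/98134 = 43447671/29655505996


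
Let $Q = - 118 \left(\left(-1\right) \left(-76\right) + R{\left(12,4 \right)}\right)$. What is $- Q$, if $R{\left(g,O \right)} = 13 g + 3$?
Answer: $27730$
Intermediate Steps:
$R{\left(g,O \right)} = 3 + 13 g$
$Q = -27730$ ($Q = - 118 \left(\left(-1\right) \left(-76\right) + \left(3 + 13 \cdot 12\right)\right) = - 118 \left(76 + \left(3 + 156\right)\right) = - 118 \left(76 + 159\right) = \left(-118\right) 235 = -27730$)
$- Q = \left(-1\right) \left(-27730\right) = 27730$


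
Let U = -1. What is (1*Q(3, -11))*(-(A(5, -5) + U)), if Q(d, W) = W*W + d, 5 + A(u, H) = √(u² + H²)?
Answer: 744 - 620*√2 ≈ -132.81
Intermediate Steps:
A(u, H) = -5 + √(H² + u²) (A(u, H) = -5 + √(u² + H²) = -5 + √(H² + u²))
Q(d, W) = d + W² (Q(d, W) = W² + d = d + W²)
(1*Q(3, -11))*(-(A(5, -5) + U)) = (1*(3 + (-11)²))*(-((-5 + √((-5)² + 5²)) - 1)) = (1*(3 + 121))*(-((-5 + √(25 + 25)) - 1)) = (1*124)*(-((-5 + √50) - 1)) = 124*(-((-5 + 5*√2) - 1)) = 124*(-(-6 + 5*√2)) = 124*(6 - 5*√2) = 744 - 620*√2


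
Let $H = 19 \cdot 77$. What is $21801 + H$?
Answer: $23264$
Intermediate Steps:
$H = 1463$
$21801 + H = 21801 + 1463 = 23264$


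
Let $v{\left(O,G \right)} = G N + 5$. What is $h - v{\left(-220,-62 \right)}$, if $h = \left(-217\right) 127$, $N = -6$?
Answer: $-27936$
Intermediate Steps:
$v{\left(O,G \right)} = 5 - 6 G$ ($v{\left(O,G \right)} = G \left(-6\right) + 5 = - 6 G + 5 = 5 - 6 G$)
$h = -27559$
$h - v{\left(-220,-62 \right)} = -27559 - \left(5 - -372\right) = -27559 - \left(5 + 372\right) = -27559 - 377 = -27936$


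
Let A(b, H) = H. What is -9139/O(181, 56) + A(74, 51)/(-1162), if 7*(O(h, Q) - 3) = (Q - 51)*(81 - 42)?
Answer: -37173821/125496 ≈ -296.22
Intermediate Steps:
O(h, Q) = -1968/7 + 39*Q/7 (O(h, Q) = 3 + ((Q - 51)*(81 - 42))/7 = 3 + ((-51 + Q)*39)/7 = 3 + (-1989 + 39*Q)/7 = 3 + (-1989/7 + 39*Q/7) = -1968/7 + 39*Q/7)
-9139/O(181, 56) + A(74, 51)/(-1162) = -9139/(-1968/7 + (39/7)*56) + 51/(-1162) = -9139/(-1968/7 + 312) + 51*(-1/1162) = -9139/216/7 - 51/1162 = -9139*7/216 - 51/1162 = -63973/216 - 51/1162 = -37173821/125496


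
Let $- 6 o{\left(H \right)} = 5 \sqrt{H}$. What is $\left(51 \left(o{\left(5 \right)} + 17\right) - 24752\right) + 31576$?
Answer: $7691 - \frac{85 \sqrt{5}}{2} \approx 7596.0$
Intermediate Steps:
$o{\left(H \right)} = - \frac{5 \sqrt{H}}{6}$
$\left(51 \left(o{\left(5 \right)} + 17\right) - 24752\right) + 31576 = \left(51 \left(- \frac{5 \sqrt{5}}{6} + 17\right) - 24752\right) + 31576 = \left(51 \left(17 - \frac{5 \sqrt{5}}{6}\right) - 24752\right) + 31576 = \left(\left(867 - \frac{85 \sqrt{5}}{2}\right) - 24752\right) + 31576 = \left(-23885 - \frac{85 \sqrt{5}}{2}\right) + 31576 = 7691 - \frac{85 \sqrt{5}}{2}$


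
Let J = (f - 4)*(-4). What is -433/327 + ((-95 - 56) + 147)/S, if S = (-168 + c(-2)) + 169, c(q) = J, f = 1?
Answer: -6937/4251 ≈ -1.6319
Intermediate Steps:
J = 12 (J = (1 - 4)*(-4) = -3*(-4) = 12)
c(q) = 12
S = 13 (S = (-168 + 12) + 169 = -156 + 169 = 13)
-433/327 + ((-95 - 56) + 147)/S = -433/327 + ((-95 - 56) + 147)/13 = -433*1/327 + (-151 + 147)*(1/13) = -433/327 - 4*1/13 = -433/327 - 4/13 = -6937/4251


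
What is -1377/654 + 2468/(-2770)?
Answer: -904727/301930 ≈ -2.9965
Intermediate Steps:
-1377/654 + 2468/(-2770) = -1377*1/654 + 2468*(-1/2770) = -459/218 - 1234/1385 = -904727/301930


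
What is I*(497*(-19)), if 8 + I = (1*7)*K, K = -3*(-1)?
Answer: -122759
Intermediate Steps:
K = 3
I = 13 (I = -8 + (1*7)*3 = -8 + 7*3 = -8 + 21 = 13)
I*(497*(-19)) = 13*(497*(-19)) = 13*(-9443) = -122759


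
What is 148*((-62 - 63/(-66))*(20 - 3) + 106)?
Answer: -1516926/11 ≈ -1.3790e+5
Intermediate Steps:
148*((-62 - 63/(-66))*(20 - 3) + 106) = 148*((-62 - 63*(-1/66))*17 + 106) = 148*((-62 + 21/22)*17 + 106) = 148*(-1343/22*17 + 106) = 148*(-22831/22 + 106) = 148*(-20499/22) = -1516926/11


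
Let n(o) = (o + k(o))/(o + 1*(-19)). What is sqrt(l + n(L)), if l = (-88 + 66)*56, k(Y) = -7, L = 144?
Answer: I*sqrt(769315)/25 ≈ 35.084*I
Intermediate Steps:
n(o) = (-7 + o)/(-19 + o) (n(o) = (o - 7)/(o + 1*(-19)) = (-7 + o)/(o - 19) = (-7 + o)/(-19 + o))
l = -1232 (l = -22*56 = -1232)
sqrt(l + n(L)) = sqrt(-1232 + (-7 + 144)/(-19 + 144)) = sqrt(-1232 + 137/125) = sqrt(-153863/125) = I*sqrt(769315)/25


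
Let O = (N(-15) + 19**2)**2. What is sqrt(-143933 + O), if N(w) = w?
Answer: I*sqrt(24217) ≈ 155.62*I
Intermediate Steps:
O = 119716 (O = (-15 + 19**2)**2 = (-15 + 361)**2 = 346**2 = 119716)
sqrt(-143933 + O) = sqrt(-143933 + 119716) = sqrt(-24217) = I*sqrt(24217)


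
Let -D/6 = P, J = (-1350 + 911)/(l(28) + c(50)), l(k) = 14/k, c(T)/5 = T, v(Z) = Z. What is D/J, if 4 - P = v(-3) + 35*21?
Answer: -1094184/439 ≈ -2492.4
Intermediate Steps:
c(T) = 5*T
J = -878/501 (J = (-1350 + 911)/(14/28 + 5*50) = -439/(14*(1/28) + 250) = -439/(1/2 + 250) = -439/501/2 = -439*2/501 = -878/501 ≈ -1.7525)
P = -728 (P = 4 - (-3 + 35*21) = 4 - (-3 + 735) = 4 - 1*732 = 4 - 732 = -728)
D = 4368 (D = -6*(-728) = 4368)
D/J = 4368/(-878/501) = 4368*(-501/878) = -1094184/439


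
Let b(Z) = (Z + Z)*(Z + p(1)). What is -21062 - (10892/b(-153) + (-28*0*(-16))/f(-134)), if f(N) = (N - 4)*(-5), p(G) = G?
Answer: -244911659/11628 ≈ -21062.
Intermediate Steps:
f(N) = 20 - 5*N (f(N) = (-4 + N)*(-5) = 20 - 5*N)
b(Z) = 2*Z*(1 + Z) (b(Z) = (Z + Z)*(Z + 1) = (2*Z)*(1 + Z) = 2*Z*(1 + Z))
-21062 - (10892/b(-153) + (-28*0*(-16))/f(-134)) = -21062 - (10892/((2*(-153)*(1 - 153))) + (-28*0*(-16))/(20 - 5*(-134))) = -21062 - (10892/((2*(-153)*(-152))) + (0*(-16))/(20 + 670)) = -21062 - (10892/46512 + 0/690) = -21062 - (10892*(1/46512) + 0*(1/690)) = -21062 - (2723/11628 + 0) = -21062 - 1*2723/11628 = -21062 - 2723/11628 = -244911659/11628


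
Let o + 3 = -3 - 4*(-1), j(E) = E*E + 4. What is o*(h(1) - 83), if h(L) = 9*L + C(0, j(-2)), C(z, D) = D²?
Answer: 20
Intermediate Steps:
j(E) = 4 + E² (j(E) = E² + 4 = 4 + E²)
h(L) = 64 + 9*L (h(L) = 9*L + (4 + (-2)²)² = 9*L + (4 + 4)² = 9*L + 8² = 9*L + 64 = 64 + 9*L)
o = -2 (o = -3 + (-3 - 4*(-1)) = -3 + (-3 + 4) = -3 + 1 = -2)
o*(h(1) - 83) = -2*((64 + 9*1) - 83) = -2*((64 + 9) - 83) = -2*(73 - 83) = -2*(-10) = 20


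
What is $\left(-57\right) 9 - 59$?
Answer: $-572$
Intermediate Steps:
$\left(-57\right) 9 - 59 = -513 + \left(\left(-45 + \left(-7 + 18\right)\right) - 25\right) = -513 + \left(\left(-45 + 11\right) - 25\right) = -513 - 59 = -572$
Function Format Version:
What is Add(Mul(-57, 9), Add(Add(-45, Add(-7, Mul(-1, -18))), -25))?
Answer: -572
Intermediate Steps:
Add(Mul(-57, 9), Add(Add(-45, Add(-7, Mul(-1, -18))), -25)) = Add(-513, Add(Add(-45, Add(-7, 18)), -25)) = Add(-513, Add(Add(-45, 11), -25)) = Add(-513, Add(-34, -25)) = Add(-513, -59) = -572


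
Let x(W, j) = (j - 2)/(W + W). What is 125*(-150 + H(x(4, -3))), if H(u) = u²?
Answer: -1196875/64 ≈ -18701.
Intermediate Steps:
x(W, j) = (-2 + j)/(2*W) (x(W, j) = (-2 + j)/((2*W)) = (-2 + j)*(1/(2*W)) = (-2 + j)/(2*W))
125*(-150 + H(x(4, -3))) = 125*(-150 + ((½)*(-2 - 3)/4)²) = 125*(-150 + ((½)*(¼)*(-5))²) = 125*(-150 + (-5/8)²) = 125*(-150 + 25/64) = 125*(-9575/64) = -1196875/64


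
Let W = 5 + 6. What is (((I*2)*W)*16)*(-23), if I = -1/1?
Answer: 8096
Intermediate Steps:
W = 11
I = -1 (I = -1*1 = -1)
(((I*2)*W)*16)*(-23) = ((-1*2*11)*16)*(-23) = (-2*11*16)*(-23) = -22*16*(-23) = -352*(-23) = 8096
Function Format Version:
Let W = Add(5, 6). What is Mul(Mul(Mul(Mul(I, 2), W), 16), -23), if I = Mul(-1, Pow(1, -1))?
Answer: 8096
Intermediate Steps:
W = 11
I = -1 (I = Mul(-1, 1) = -1)
Mul(Mul(Mul(Mul(I, 2), W), 16), -23) = Mul(Mul(Mul(Mul(-1, 2), 11), 16), -23) = Mul(Mul(Mul(-2, 11), 16), -23) = Mul(Mul(-22, 16), -23) = Mul(-352, -23) = 8096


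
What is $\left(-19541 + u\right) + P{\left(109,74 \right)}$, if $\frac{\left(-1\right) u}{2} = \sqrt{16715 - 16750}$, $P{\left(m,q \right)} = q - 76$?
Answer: $-19543 - 2 i \sqrt{35} \approx -19543.0 - 11.832 i$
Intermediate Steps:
$P{\left(m,q \right)} = -76 + q$
$u = - 2 i \sqrt{35}$ ($u = - 2 \sqrt{16715 - 16750} = - 2 \sqrt{-35} = - 2 i \sqrt{35} \approx - 11.832 i$)
$\left(-19541 + u\right) + P{\left(109,74 \right)} = \left(-19541 - 2 i \sqrt{35}\right) + \left(-76 + 74\right) = \left(-19541 - 2 i \sqrt{35}\right) - 2 = -19543 - 2 i \sqrt{35}$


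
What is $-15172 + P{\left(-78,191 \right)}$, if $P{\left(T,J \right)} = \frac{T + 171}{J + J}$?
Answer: $- \frac{5795611}{382} \approx -15172.0$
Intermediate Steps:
$P{\left(T,J \right)} = \frac{171 + T}{2 J}$
$-15172 + P{\left(-78,191 \right)} = -15172 + \frac{171 - 78}{2 \cdot 191} = -15172 + \frac{1}{2} \cdot \frac{1}{191} \cdot 93 = -15172 + \frac{93}{382} = - \frac{5795611}{382}$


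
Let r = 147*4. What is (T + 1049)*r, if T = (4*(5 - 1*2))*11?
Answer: 694428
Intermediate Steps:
r = 588
T = 132 (T = (4*(5 - 2))*11 = (4*3)*11 = 12*11 = 132)
(T + 1049)*r = (132 + 1049)*588 = 1181*588 = 694428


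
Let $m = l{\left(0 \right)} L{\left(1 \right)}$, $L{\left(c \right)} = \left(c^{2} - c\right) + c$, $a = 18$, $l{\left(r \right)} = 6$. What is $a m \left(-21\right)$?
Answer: $-2268$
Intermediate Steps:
$L{\left(c \right)} = c^{2}$
$m = 6$ ($m = 6 \cdot 1^{2} = 6 \cdot 1 = 6$)
$a m \left(-21\right) = 18 \cdot 6 \left(-21\right) = 108 \left(-21\right) = -2268$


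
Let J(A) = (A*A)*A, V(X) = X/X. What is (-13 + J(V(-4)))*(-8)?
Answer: 96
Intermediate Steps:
V(X) = 1
J(A) = A³ (J(A) = A²*A = A³)
(-13 + J(V(-4)))*(-8) = (-13 + 1³)*(-8) = (-13 + 1)*(-8) = -12*(-8) = 96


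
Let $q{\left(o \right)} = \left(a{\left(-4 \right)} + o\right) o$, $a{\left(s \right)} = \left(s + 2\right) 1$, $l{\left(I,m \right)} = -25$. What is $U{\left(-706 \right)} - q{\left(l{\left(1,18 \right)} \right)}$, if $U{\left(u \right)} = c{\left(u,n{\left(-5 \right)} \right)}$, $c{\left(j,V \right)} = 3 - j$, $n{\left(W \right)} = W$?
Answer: $34$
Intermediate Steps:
$a{\left(s \right)} = 2 + s$ ($a{\left(s \right)} = \left(2 + s\right) 1 = 2 + s$)
$U{\left(u \right)} = 3 - u$
$q{\left(o \right)} = o \left(-2 + o\right)$ ($q{\left(o \right)} = \left(\left(2 - 4\right) + o\right) o = \left(-2 + o\right) o = o \left(-2 + o\right)$)
$U{\left(-706 \right)} - q{\left(l{\left(1,18 \right)} \right)} = \left(3 - -706\right) - - 25 \left(-2 - 25\right) = \left(3 + 706\right) - \left(-25\right) \left(-27\right) = 709 - 675 = 34$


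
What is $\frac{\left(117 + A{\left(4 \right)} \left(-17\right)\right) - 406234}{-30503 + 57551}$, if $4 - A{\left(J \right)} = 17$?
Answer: $- \frac{50737}{3381} \approx -15.007$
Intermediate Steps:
$A{\left(J \right)} = -13$ ($A{\left(J \right)} = 4 - 17 = -13$)
$\frac{\left(117 + A{\left(4 \right)} \left(-17\right)\right) - 406234}{-30503 + 57551} = \frac{\left(117 - -221\right) - 406234}{-30503 + 57551} = \frac{\left(117 + 221\right) - 406234}{27048} = \left(338 - 406234\right) \frac{1}{27048} = \left(-405896\right) \frac{1}{27048} = - \frac{50737}{3381}$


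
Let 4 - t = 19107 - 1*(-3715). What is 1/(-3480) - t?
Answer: 79406639/3480 ≈ 22818.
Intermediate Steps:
t = -22818 (t = 4 - (19107 - 1*(-3715)) = 4 - (19107 + 3715) = 4 - 1*22822 = 4 - 22822 = -22818)
1/(-3480) - t = 1/(-3480) - 1*(-22818) = -1/3480 + 22818 = 79406639/3480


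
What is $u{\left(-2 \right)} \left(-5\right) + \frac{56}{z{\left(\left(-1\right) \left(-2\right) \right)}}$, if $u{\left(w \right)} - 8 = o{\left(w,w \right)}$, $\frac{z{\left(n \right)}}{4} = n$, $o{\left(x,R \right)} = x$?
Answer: $-23$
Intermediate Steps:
$z{\left(n \right)} = 4 n$
$u{\left(w \right)} = 8 + w$
$u{\left(-2 \right)} \left(-5\right) + \frac{56}{z{\left(\left(-1\right) \left(-2\right) \right)}} = \left(8 - 2\right) \left(-5\right) + \frac{56}{4 \left(\left(-1\right) \left(-2\right)\right)} = 6 \left(-5\right) + \frac{56}{4 \cdot 2} = -30 + \frac{56}{8} = -30 + 56 \cdot \frac{1}{8} = -30 + 7 = -23$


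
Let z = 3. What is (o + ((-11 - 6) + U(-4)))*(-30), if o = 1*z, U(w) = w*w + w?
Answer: 60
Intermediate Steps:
U(w) = w + w**2 (U(w) = w**2 + w = w + w**2)
o = 3 (o = 1*3 = 3)
(o + ((-11 - 6) + U(-4)))*(-30) = (3 + ((-11 - 6) - 4*(1 - 4)))*(-30) = (3 + (-17 - 4*(-3)))*(-30) = (3 + (-17 + 12))*(-30) = (3 - 5)*(-30) = -2*(-30) = 60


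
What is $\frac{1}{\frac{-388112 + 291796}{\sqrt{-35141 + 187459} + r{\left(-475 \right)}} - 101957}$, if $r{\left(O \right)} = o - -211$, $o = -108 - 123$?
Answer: $- \frac{7745514923}{789803027522503} + \frac{48158 \sqrt{152318}}{789803027522503} \approx -9.7831 \cdot 10^{-6}$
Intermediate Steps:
$o = -231$
$r{\left(O \right)} = -20$ ($r{\left(O \right)} = -231 - -211 = -231 + 211 = -20$)
$\frac{1}{\frac{-388112 + 291796}{\sqrt{-35141 + 187459} + r{\left(-475 \right)}} - 101957} = \frac{1}{\frac{-388112 + 291796}{\sqrt{-35141 + 187459} - 20} - 101957} = \frac{1}{- \frac{96316}{\sqrt{152318} - 20} - 101957} = \frac{1}{- \frac{96316}{-20 + \sqrt{152318}} - 101957} = \frac{1}{-101957 - \frac{96316}{-20 + \sqrt{152318}}}$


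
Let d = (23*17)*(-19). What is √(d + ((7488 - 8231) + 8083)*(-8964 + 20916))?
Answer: √87720251 ≈ 9365.9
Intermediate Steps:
d = -7429 (d = 391*(-19) = -7429)
√(d + ((7488 - 8231) + 8083)*(-8964 + 20916)) = √(-7429 + ((7488 - 8231) + 8083)*(-8964 + 20916)) = √(-7429 + (-743 + 8083)*11952) = √(-7429 + 7340*11952) = √(-7429 + 87727680) = √87720251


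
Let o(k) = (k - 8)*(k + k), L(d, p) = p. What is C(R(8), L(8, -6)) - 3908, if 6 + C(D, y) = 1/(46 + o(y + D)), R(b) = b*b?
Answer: -22881243/5846 ≈ -3914.0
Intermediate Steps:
R(b) = b**2
o(k) = 2*k*(-8 + k) (o(k) = (-8 + k)*(2*k) = 2*k*(-8 + k))
C(D, y) = -6 + 1/(46 + 2*(D + y)*(-8 + D + y)) (C(D, y) = -6 + 1/(46 + 2*(y + D)*(-8 + (y + D))) = -6 + 1/(46 + 2*(D + y)*(-8 + (D + y))) = -6 + 1/(46 + 2*(D + y)*(-8 + D + y)))
C(R(8), L(8, -6)) - 3908 = (275 - 12*(8**2 - 6)*(8 - 1*8**2 - 1*(-6)))/(2*(-23 + (8**2 - 6)*(8 - 1*8**2 - 1*(-6)))) - 3908 = (275 - 12*(64 - 6)*(8 - 1*64 + 6))/(2*(-23 + (64 - 6)*(8 - 1*64 + 6))) - 3908 = (275 - 12*58*(8 - 64 + 6))/(2*(-23 + 58*(8 - 64 + 6))) - 3908 = (275 - 12*58*(-50))/(2*(-23 + 58*(-50))) - 3908 = (275 + 34800)/(2*(-23 - 2900)) - 3908 = (1/2)*35075/(-2923) - 3908 = (1/2)*(-1/2923)*35075 - 3908 = -35075/5846 - 3908 = -22881243/5846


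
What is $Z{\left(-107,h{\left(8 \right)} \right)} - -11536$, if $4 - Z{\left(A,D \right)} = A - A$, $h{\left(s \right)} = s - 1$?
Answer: $11540$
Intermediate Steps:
$h{\left(s \right)} = -1 + s$
$Z{\left(A,D \right)} = 4$ ($Z{\left(A,D \right)} = 4 - \left(A - A\right) = 4 - 0 = 4 + 0 = 4$)
$Z{\left(-107,h{\left(8 \right)} \right)} - -11536 = 4 - -11536 = 4 + 11536 = 11540$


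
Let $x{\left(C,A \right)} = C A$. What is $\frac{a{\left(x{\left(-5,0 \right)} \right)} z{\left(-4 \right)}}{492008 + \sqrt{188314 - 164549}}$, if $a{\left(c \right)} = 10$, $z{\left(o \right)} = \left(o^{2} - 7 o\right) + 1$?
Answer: $\frac{221403600}{242071848299} - \frac{3150 \sqrt{485}}{242071848299} \approx 0.00091433$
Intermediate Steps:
$z{\left(o \right)} = 1 + o^{2} - 7 o$
$x{\left(C,A \right)} = A C$
$\frac{a{\left(x{\left(-5,0 \right)} \right)} z{\left(-4 \right)}}{492008 + \sqrt{188314 - 164549}} = \frac{10 \left(1 + \left(-4\right)^{2} - -28\right)}{492008 + \sqrt{188314 - 164549}} = \frac{10 \left(1 + 16 + 28\right)}{492008 + \sqrt{23765}} = \frac{10 \cdot 45}{492008 + 7 \sqrt{485}} = \frac{450}{492008 + 7 \sqrt{485}}$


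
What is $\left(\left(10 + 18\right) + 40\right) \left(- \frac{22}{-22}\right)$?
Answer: $68$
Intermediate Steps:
$\left(\left(10 + 18\right) + 40\right) \left(- \frac{22}{-22}\right) = \left(28 + 40\right) \left(\left(-22\right) \left(- \frac{1}{22}\right)\right) = 68 \cdot 1 = 68$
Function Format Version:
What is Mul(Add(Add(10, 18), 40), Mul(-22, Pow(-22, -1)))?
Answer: 68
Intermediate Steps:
Mul(Add(Add(10, 18), 40), Mul(-22, Pow(-22, -1))) = Mul(Add(28, 40), Mul(-22, Rational(-1, 22))) = Mul(68, 1) = 68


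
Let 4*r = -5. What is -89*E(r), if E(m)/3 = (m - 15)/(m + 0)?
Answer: -3471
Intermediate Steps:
r = -5/4 (r = (¼)*(-5) = -5/4 ≈ -1.2500)
E(m) = 3*(-15 + m)/m (E(m) = 3*((m - 15)/(m + 0)) = 3*((-15 + m)/m) = 3*(-15 + m)/m)
-89*E(r) = -89*(3 - 45/(-5/4)) = -89*(3 - 45*(-⅘)) = -89*(3 + 36) = -89*39 = -3471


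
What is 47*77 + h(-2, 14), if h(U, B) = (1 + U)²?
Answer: 3620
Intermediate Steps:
47*77 + h(-2, 14) = 47*77 + (1 - 2)² = 3619 + (-1)² = 3619 + 1 = 3620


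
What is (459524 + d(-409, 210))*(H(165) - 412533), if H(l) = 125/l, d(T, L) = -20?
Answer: -2085162370752/11 ≈ -1.8956e+11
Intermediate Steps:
(459524 + d(-409, 210))*(H(165) - 412533) = (459524 - 20)*(125/165 - 412533) = 459504*(125*(1/165) - 412533) = 459504*(25/33 - 412533) = 459504*(-13613564/33) = -2085162370752/11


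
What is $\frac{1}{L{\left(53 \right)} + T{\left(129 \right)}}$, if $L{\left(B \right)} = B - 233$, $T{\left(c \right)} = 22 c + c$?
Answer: $\frac{1}{2787} \approx 0.00035881$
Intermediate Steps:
$T{\left(c \right)} = 23 c$
$L{\left(B \right)} = -233 + B$
$\frac{1}{L{\left(53 \right)} + T{\left(129 \right)}} = \frac{1}{\left(-233 + 53\right) + 23 \cdot 129} = \frac{1}{-180 + 2967} = \frac{1}{2787}$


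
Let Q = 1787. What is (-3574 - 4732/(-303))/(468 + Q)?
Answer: -215638/136653 ≈ -1.5780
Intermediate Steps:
(-3574 - 4732/(-303))/(468 + Q) = (-3574 - 4732/(-303))/(468 + 1787) = (-3574 - 4732*(-1/303))/2255 = (-3574 + 4732/303)*(1/2255) = -1078190/303*1/2255 = -215638/136653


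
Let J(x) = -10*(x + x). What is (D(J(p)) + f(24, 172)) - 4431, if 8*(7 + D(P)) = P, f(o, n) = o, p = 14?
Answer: -4449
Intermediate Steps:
J(x) = -20*x
D(P) = -7 + P/8
(D(J(p)) + f(24, 172)) - 4431 = ((-7 + (-20*14)/8) + 24) - 4431 = ((-7 + (⅛)*(-280)) + 24) - 4431 = ((-7 - 35) + 24) - 4431 = (-42 + 24) - 4431 = -18 - 4431 = -4449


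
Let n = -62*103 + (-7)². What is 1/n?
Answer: -1/6337 ≈ -0.00015780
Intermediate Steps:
n = -6337 (n = -6386 + 49 = -6337)
1/n = 1/(-6337) = -1/6337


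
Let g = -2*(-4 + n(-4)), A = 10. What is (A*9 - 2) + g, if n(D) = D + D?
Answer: 112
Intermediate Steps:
n(D) = 2*D
g = 24 (g = -2*(-4 + 2*(-4)) = -2*(-4 - 8) = -2*(-12) = 24)
(A*9 - 2) + g = (10*9 - 2) + 24 = (90 - 2) + 24 = 88 + 24 = 112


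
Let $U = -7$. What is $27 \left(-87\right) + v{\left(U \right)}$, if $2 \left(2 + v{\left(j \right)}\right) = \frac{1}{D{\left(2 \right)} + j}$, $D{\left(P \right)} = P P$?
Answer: $- \frac{14107}{6} \approx -2351.2$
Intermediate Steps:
$D{\left(P \right)} = P^{2}$
$v{\left(j \right)} = -2 + \frac{1}{2 \left(4 + j\right)}$ ($v{\left(j \right)} = -2 + \frac{1}{2 \left(2^{2} + j\right)} = -2 + \frac{1}{2 \left(4 + j\right)}$)
$27 \left(-87\right) + v{\left(U \right)} = 27 \left(-87\right) + \frac{-15 - -28}{2 \left(4 - 7\right)} = -2349 + \frac{-15 + 28}{2 \left(-3\right)} = -2349 + \frac{1}{2} \left(- \frac{1}{3}\right) 13 = -2349 - \frac{13}{6} = - \frac{14107}{6}$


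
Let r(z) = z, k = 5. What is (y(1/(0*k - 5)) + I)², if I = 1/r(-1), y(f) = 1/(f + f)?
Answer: 49/4 ≈ 12.250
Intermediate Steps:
y(f) = 1/(2*f)
I = -1 (I = 1/(-1) = -1)
(y(1/(0*k - 5)) + I)² = (1/(2*(1/(0*5 - 5))) - 1)² = (1/(2*(1/(0 - 5))) - 1)² = (1/(2*(1/(-5))) - 1)² = (1/(2*(-⅕)) - 1)² = ((½)*(-5) - 1)² = (-5/2 - 1)² = (-7/2)² = 49/4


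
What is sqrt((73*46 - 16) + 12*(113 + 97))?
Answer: sqrt(5862) ≈ 76.564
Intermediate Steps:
sqrt((73*46 - 16) + 12*(113 + 97)) = sqrt((3358 - 16) + 12*210) = sqrt(3342 + 2520) = sqrt(5862)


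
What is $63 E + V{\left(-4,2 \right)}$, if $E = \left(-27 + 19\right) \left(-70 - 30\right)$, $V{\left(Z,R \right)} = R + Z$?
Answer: $50398$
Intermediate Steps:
$E = 800$ ($E = \left(-8\right) \left(-100\right) = 800$)
$63 E + V{\left(-4,2 \right)} = 63 \cdot 800 + \left(2 - 4\right) = 50400 - 2 = 50398$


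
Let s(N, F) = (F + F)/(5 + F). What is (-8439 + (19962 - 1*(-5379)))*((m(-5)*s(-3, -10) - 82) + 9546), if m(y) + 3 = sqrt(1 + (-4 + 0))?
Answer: 159757704 + 67608*I*sqrt(3) ≈ 1.5976e+8 + 1.171e+5*I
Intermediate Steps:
s(N, F) = 2*F/(5 + F) (s(N, F) = (2*F)/(5 + F) = 2*F/(5 + F))
m(y) = -3 + I*sqrt(3) (m(y) = -3 + sqrt(1 + (-4 + 0)) = -3 + sqrt(1 - 4) = -3 + sqrt(-3) = -3 + I*sqrt(3))
(-8439 + (19962 - 1*(-5379)))*((m(-5)*s(-3, -10) - 82) + 9546) = (-8439 + (19962 - 1*(-5379)))*(((-3 + I*sqrt(3))*(2*(-10)/(5 - 10)) - 82) + 9546) = (-8439 + (19962 + 5379))*(((-3 + I*sqrt(3))*(2*(-10)/(-5)) - 82) + 9546) = (-8439 + 25341)*(((-3 + I*sqrt(3))*(2*(-10)*(-1/5)) - 82) + 9546) = 16902*(((-3 + I*sqrt(3))*4 - 82) + 9546) = 16902*(((-12 + 4*I*sqrt(3)) - 82) + 9546) = 16902*((-94 + 4*I*sqrt(3)) + 9546) = 16902*(9452 + 4*I*sqrt(3)) = 159757704 + 67608*I*sqrt(3)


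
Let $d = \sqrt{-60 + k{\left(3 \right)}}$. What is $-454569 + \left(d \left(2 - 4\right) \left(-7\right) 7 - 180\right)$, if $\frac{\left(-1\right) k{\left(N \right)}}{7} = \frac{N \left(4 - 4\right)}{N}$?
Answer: $-454749 + 196 i \sqrt{15} \approx -4.5475 \cdot 10^{5} + 759.1 i$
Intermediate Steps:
$k{\left(N \right)} = 0$ ($k{\left(N \right)} = - 7 \frac{N \left(4 - 4\right)}{N} = - 7 \frac{N 0}{N} = - 7 \frac{0}{N} = \left(-7\right) 0 = 0$)
$d = 2 i \sqrt{15}$ ($d = \sqrt{-60 + 0} = \sqrt{-60} = 2 i \sqrt{15} \approx 7.746 i$)
$-454569 + \left(d \left(2 - 4\right) \left(-7\right) 7 - 180\right) = -454569 - \left(180 - 2 i \sqrt{15} \left(2 - 4\right) \left(-7\right) 7\right) = -454569 - \left(180 - 2 i \sqrt{15} \left(-2\right) \left(-7\right) 7\right) = -454569 - \left(180 - 2 i \sqrt{15} \cdot 14 \cdot 7\right) = -454569 - \left(180 - 2 i \sqrt{15} \cdot 98\right) = -454569 - \left(180 - 196 i \sqrt{15}\right) = -454749 + 196 i \sqrt{15}$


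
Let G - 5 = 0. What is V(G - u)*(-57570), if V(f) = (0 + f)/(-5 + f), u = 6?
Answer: -9595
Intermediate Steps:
G = 5 (G = 5 + 0 = 5)
V(f) = f/(-5 + f)
V(G - u)*(-57570) = ((5 - 1*6)/(-5 + (5 - 1*6)))*(-57570) = ((5 - 6)/(-5 + (5 - 6)))*(-57570) = -1/(-5 - 1)*(-57570) = -1/(-6)*(-57570) = -1*(-⅙)*(-57570) = (⅙)*(-57570) = -9595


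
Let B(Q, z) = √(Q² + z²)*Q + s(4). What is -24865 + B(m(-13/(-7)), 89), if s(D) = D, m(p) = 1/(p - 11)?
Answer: -24861 - 7*√32444465/4096 ≈ -24871.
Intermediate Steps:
m(p) = 1/(-11 + p)
B(Q, z) = 4 + Q*√(Q² + z²) (B(Q, z) = √(Q² + z²)*Q + 4 = Q*√(Q² + z²) + 4 = 4 + Q*√(Q² + z²))
-24865 + B(m(-13/(-7)), 89) = -24865 + (4 + √((1/(-11 - 13/(-7)))² + 89²)/(-11 - 13/(-7))) = -24865 + (4 + √((1/(-11 - 13*(-⅐)))² + 7921)/(-11 - 13*(-⅐))) = -24865 + (4 + √((1/(-11 + 13/7))² + 7921)/(-11 + 13/7)) = -24865 + (4 + √((1/(-64/7))² + 7921)/(-64/7)) = -24865 + (4 - 7*√((-7/64)² + 7921)/64) = -24865 + (4 - 7*√(49/4096 + 7921)/64) = -24865 + (4 - 7*√32444465/4096) = -24861 - 7*√32444465/4096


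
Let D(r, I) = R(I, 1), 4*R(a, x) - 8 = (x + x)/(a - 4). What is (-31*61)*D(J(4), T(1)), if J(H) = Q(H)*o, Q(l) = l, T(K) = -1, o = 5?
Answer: -35929/10 ≈ -3592.9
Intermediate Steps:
R(a, x) = 2 + x/(2*(-4 + a)) (R(a, x) = 2 + ((x + x)/(a - 4))/4 = 2 + ((2*x)/(-4 + a))/4 = 2 + (2*x/(-4 + a))/4 = 2 + x/(2*(-4 + a)))
J(H) = 5*H (J(H) = H*5 = 5*H)
D(r, I) = (-15 + 4*I)/(2*(-4 + I)) (D(r, I) = (-16 + 1 + 4*I)/(2*(-4 + I)) = (-15 + 4*I)/(2*(-4 + I)))
(-31*61)*D(J(4), T(1)) = (-31*61)*((-15 + 4*(-1))/(2*(-4 - 1))) = -1891*(-15 - 4)/(2*(-5)) = -1891*(-1)*(-19)/(2*5) = -1891*19/10 = -35929/10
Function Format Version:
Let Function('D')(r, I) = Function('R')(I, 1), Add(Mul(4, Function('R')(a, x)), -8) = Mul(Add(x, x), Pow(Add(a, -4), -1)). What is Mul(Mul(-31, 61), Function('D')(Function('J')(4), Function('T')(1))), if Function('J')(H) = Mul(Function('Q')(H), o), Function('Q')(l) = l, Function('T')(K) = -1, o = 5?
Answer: Rational(-35929, 10) ≈ -3592.9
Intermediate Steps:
Function('R')(a, x) = Add(2, Mul(Rational(1, 2), x, Pow(Add(-4, a), -1))) (Function('R')(a, x) = Add(2, Mul(Rational(1, 4), Mul(Add(x, x), Pow(Add(a, -4), -1)))) = Add(2, Mul(Rational(1, 4), Mul(Mul(2, x), Pow(Add(-4, a), -1)))) = Add(2, Mul(Rational(1, 4), Mul(2, x, Pow(Add(-4, a), -1)))) = Add(2, Mul(Rational(1, 2), x, Pow(Add(-4, a), -1))))
Function('J')(H) = Mul(5, H) (Function('J')(H) = Mul(H, 5) = Mul(5, H))
Function('D')(r, I) = Mul(Rational(1, 2), Pow(Add(-4, I), -1), Add(-15, Mul(4, I))) (Function('D')(r, I) = Mul(Rational(1, 2), Pow(Add(-4, I), -1), Add(-16, 1, Mul(4, I))) = Mul(Rational(1, 2), Pow(Add(-4, I), -1), Add(-15, Mul(4, I))))
Mul(Mul(-31, 61), Function('D')(Function('J')(4), Function('T')(1))) = Mul(Mul(-31, 61), Mul(Rational(1, 2), Pow(Add(-4, -1), -1), Add(-15, Mul(4, -1)))) = Mul(-1891, Mul(Rational(1, 2), Pow(-5, -1), Add(-15, -4))) = Mul(-1891, Mul(Rational(1, 2), Rational(-1, 5), -19)) = Mul(-1891, Rational(19, 10)) = Rational(-35929, 10)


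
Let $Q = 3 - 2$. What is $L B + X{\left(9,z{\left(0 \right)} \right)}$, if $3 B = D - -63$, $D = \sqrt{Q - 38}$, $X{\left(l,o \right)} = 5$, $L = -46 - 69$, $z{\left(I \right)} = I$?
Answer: $-2410 - \frac{115 i \sqrt{37}}{3} \approx -2410.0 - 233.17 i$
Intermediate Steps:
$L = -115$ ($L = -46 - 69 = -115$)
$Q = 1$ ($Q = 3 - 2 = 1$)
$D = i \sqrt{37}$ ($D = \sqrt{1 - 38} = \sqrt{-37} = i \sqrt{37} \approx 6.0828 i$)
$B = 21 + \frac{i \sqrt{37}}{3}$ ($B = \frac{i \sqrt{37} - -63}{3} = \frac{i \sqrt{37} + 63}{3} = \frac{63 + i \sqrt{37}}{3} = 21 + \frac{i \sqrt{37}}{3} \approx 21.0 + 2.0276 i$)
$L B + X{\left(9,z{\left(0 \right)} \right)} = - 115 \left(21 + \frac{i \sqrt{37}}{3}\right) + 5 = \left(-2415 - \frac{115 i \sqrt{37}}{3}\right) + 5 = -2410 - \frac{115 i \sqrt{37}}{3}$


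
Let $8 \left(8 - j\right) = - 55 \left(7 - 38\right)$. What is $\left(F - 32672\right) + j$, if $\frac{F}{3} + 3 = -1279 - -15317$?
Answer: $\frac{73823}{8} \approx 9227.9$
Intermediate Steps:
$F = 42105$ ($F = -9 + 3 \left(-1279 - -15317\right) = -9 + 3 \left(-1279 + 15317\right) = -9 + 3 \cdot 14038 = -9 + 42114 = 42105$)
$j = - \frac{1641}{8}$ ($j = 8 - \frac{\left(-55\right) \left(7 - 38\right)}{8} = 8 - \frac{\left(-55\right) \left(-31\right)}{8} = 8 - \frac{1705}{8} = - \frac{1641}{8} \approx -205.13$)
$\left(F - 32672\right) + j = \left(42105 - 32672\right) - \frac{1641}{8} = 9433 - \frac{1641}{8} = \frac{73823}{8}$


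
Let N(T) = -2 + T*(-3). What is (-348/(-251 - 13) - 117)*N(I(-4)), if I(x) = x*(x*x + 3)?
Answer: -287585/11 ≈ -26144.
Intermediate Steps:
I(x) = x*(3 + x²) (I(x) = x*(x² + 3) = x*(3 + x²))
N(T) = -2 - 3*T
(-348/(-251 - 13) - 117)*N(I(-4)) = (-348/(-251 - 13) - 117)*(-2 - (-12)*(3 + (-4)²)) = (-348/(-264) - 117)*(-2 - (-12)*(3 + 16)) = (-348*(-1/264) - 117)*(-2 - (-12)*19) = (29/22 - 117)*(-2 - 3*(-76)) = -2545*(-2 + 228)/22 = -2545/22*226 = -287585/11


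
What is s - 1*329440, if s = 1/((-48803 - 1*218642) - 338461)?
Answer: -199609672641/605906 ≈ -3.2944e+5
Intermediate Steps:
s = -1/605906 (s = 1/((-48803 - 218642) - 338461) = 1/(-267445 - 338461) = 1/(-605906) = -1/605906 ≈ -1.6504e-6)
s - 1*329440 = -1/605906 - 1*329440 = -1/605906 - 329440 = -199609672641/605906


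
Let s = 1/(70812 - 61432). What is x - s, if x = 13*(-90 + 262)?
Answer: 20973679/9380 ≈ 2236.0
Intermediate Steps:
x = 2236 (x = 13*172 = 2236)
s = 1/9380 ≈ 0.00010661
x - s = 2236 - 1*1/9380 = 2236 - 1/9380 = 20973679/9380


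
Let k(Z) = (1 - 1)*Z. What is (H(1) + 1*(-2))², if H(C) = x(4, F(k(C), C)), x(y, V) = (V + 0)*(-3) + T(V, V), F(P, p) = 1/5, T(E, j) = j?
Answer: 144/25 ≈ 5.7600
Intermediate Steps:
k(Z) = 0 (k(Z) = 0*Z = 0)
F(P, p) = ⅕
x(y, V) = -2*V (x(y, V) = (V + 0)*(-3) + V = V*(-3) + V = -3*V + V = -2*V)
H(C) = -⅖ (H(C) = -2*⅕ = -⅖)
(H(1) + 1*(-2))² = (-⅖ + 1*(-2))² = (-⅖ - 2)² = (-12/5)² = 144/25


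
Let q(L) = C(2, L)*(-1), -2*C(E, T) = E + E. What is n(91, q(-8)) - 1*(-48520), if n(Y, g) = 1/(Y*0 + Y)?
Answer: 4415321/91 ≈ 48520.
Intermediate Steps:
C(E, T) = -E (C(E, T) = -(E + E)/2 = -E)
q(L) = 2 (q(L) = -1*2*(-1) = -2*(-1) = 2)
n(Y, g) = 1/Y (n(Y, g) = 1/(0 + Y) = 1/Y)
n(91, q(-8)) - 1*(-48520) = 1/91 - 1*(-48520) = 1/91 + 48520 = 4415321/91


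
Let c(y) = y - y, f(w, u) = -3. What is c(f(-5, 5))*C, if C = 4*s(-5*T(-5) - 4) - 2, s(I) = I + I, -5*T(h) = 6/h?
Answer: 0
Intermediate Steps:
T(h) = -6/(5*h)
s(I) = 2*I
C = -218/5 (C = 4*(2*(-(-6)/(-5) - 4)) - 2 = 4*(2*(-(-6)*(-1)/5 - 4)) - 2 = 4*(2*(-5*6/25 - 4)) - 2 = 4*(2*(-6/5 - 4)) - 2 = 4*(2*(-26/5)) - 2 = 4*(-52/5) - 2 = -208/5 - 2 = -218/5 ≈ -43.600)
c(y) = 0
c(f(-5, 5))*C = 0*(-218/5) = 0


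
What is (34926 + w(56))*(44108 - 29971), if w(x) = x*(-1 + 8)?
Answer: 499290566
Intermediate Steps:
w(x) = 7*x (w(x) = x*7 = 7*x)
(34926 + w(56))*(44108 - 29971) = (34926 + 7*56)*(44108 - 29971) = (34926 + 392)*14137 = 35318*14137 = 499290566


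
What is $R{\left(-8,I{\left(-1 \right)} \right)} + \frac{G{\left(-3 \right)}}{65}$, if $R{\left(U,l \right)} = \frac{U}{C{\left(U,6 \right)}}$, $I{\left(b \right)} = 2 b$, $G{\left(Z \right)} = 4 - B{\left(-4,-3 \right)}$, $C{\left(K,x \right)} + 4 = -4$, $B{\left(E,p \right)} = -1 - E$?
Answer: $\frac{66}{65} \approx 1.0154$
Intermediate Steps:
$C{\left(K,x \right)} = -8$ ($C{\left(K,x \right)} = -4 - 4 = -8$)
$G{\left(Z \right)} = 1$ ($G{\left(Z \right)} = 4 - \left(-1 - -4\right) = 4 - \left(-1 + 4\right) = 4 - 3 = 1$)
$R{\left(U,l \right)} = - \frac{U}{8}$ ($R{\left(U,l \right)} = \frac{U}{-8} = U \left(- \frac{1}{8}\right) = - \frac{U}{8}$)
$R{\left(-8,I{\left(-1 \right)} \right)} + \frac{G{\left(-3 \right)}}{65} = \left(- \frac{1}{8}\right) \left(-8\right) + \frac{1}{65} \cdot 1 = 1 + \frac{1}{65} \cdot 1 = 1 + \frac{1}{65} = \frac{66}{65}$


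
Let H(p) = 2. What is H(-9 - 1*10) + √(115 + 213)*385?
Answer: 2 + 770*√82 ≈ 6974.6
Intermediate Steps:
H(-9 - 1*10) + √(115 + 213)*385 = 2 + √(115 + 213)*385 = 2 + √328*385 = 2 + (2*√82)*385 = 2 + 770*√82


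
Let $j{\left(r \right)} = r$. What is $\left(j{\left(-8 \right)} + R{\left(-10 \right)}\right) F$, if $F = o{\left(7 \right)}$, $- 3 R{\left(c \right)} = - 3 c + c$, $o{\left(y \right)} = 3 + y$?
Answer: $- \frac{440}{3} \approx -146.67$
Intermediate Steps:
$R{\left(c \right)} = \frac{2 c}{3}$ ($R{\left(c \right)} = - \frac{- 3 c + c}{3} = - \frac{\left(-2\right) c}{3} = \frac{2 c}{3}$)
$F = 10$ ($F = 3 + 7 = 10$)
$\left(j{\left(-8 \right)} + R{\left(-10 \right)}\right) F = \left(-8 + \frac{2}{3} \left(-10\right)\right) 10 = \left(-8 - \frac{20}{3}\right) 10 = \left(- \frac{44}{3}\right) 10 = - \frac{440}{3}$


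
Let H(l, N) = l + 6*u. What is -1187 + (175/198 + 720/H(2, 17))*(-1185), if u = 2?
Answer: -29187869/462 ≈ -63177.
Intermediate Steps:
H(l, N) = 12 + l (H(l, N) = l + 6*2 = l + 12 = 12 + l)
-1187 + (175/198 + 720/H(2, 17))*(-1185) = -1187 + (175/198 + 720/(12 + 2))*(-1185) = -1187 + (175*(1/198) + 720/14)*(-1185) = -1187 + (175/198 + 720*(1/14))*(-1185) = -1187 + (175/198 + 360/7)*(-1185) = -1187 + (72505/1386)*(-1185) = -1187 - 28639475/462 = -29187869/462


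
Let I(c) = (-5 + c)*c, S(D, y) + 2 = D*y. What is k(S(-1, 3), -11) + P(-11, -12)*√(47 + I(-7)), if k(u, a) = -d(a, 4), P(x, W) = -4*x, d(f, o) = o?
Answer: -4 + 44*√131 ≈ 499.60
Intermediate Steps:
S(D, y) = -2 + D*y
I(c) = c*(-5 + c)
k(u, a) = -4 (k(u, a) = -1*4 = -4)
k(S(-1, 3), -11) + P(-11, -12)*√(47 + I(-7)) = -4 + (-4*(-11))*√(47 - 7*(-5 - 7)) = -4 + 44*√(47 - 7*(-12)) = -4 + 44*√(47 + 84) = -4 + 44*√131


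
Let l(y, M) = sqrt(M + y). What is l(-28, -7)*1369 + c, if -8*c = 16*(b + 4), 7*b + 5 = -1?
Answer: -44/7 + 1369*I*sqrt(35) ≈ -6.2857 + 8099.1*I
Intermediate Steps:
b = -6/7 (b = -5/7 + (1/7)*(-1) = -5/7 - 1/7 = -6/7 ≈ -0.85714)
c = -44/7 (c = -2*(-6/7 + 4) = -2*22/7 = -1/8*352/7 = -44/7 ≈ -6.2857)
l(-28, -7)*1369 + c = sqrt(-7 - 28)*1369 - 44/7 = sqrt(-35)*1369 - 44/7 = (I*sqrt(35))*1369 - 44/7 = 1369*I*sqrt(35) - 44/7 = -44/7 + 1369*I*sqrt(35)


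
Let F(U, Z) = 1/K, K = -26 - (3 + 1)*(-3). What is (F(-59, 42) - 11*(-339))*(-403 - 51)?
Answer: -11850535/7 ≈ -1.6929e+6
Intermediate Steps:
K = -14 (K = -26 - 4*(-3) = -26 - 1*(-12) = -26 + 12 = -14)
F(U, Z) = -1/14 (F(U, Z) = 1/(-14) = -1/14)
(F(-59, 42) - 11*(-339))*(-403 - 51) = (-1/14 - 11*(-339))*(-403 - 51) = (-1/14 + 3729)*(-454) = (52205/14)*(-454) = -11850535/7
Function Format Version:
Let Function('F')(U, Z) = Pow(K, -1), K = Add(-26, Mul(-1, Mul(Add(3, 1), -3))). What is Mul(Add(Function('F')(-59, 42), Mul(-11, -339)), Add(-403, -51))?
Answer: Rational(-11850535, 7) ≈ -1.6929e+6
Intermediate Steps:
K = -14 (K = Add(-26, Mul(-1, Mul(4, -3))) = Add(-26, Mul(-1, -12)) = Add(-26, 12) = -14)
Function('F')(U, Z) = Rational(-1, 14) (Function('F')(U, Z) = Pow(-14, -1) = Rational(-1, 14))
Mul(Add(Function('F')(-59, 42), Mul(-11, -339)), Add(-403, -51)) = Mul(Add(Rational(-1, 14), Mul(-11, -339)), Add(-403, -51)) = Mul(Add(Rational(-1, 14), 3729), -454) = Mul(Rational(52205, 14), -454) = Rational(-11850535, 7)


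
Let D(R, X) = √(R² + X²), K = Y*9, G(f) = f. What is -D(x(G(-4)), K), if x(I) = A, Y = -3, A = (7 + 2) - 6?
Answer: -3*√82 ≈ -27.166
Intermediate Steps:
A = 3 (A = 9 - 6 = 3)
x(I) = 3
K = -27 (K = -3*9 = -27)
-D(x(G(-4)), K) = -√(3² + (-27)²) = -√(9 + 729) = -√738 = -3*√82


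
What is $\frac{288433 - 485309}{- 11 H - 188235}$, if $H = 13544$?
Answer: $\frac{196876}{337219} \approx 0.58382$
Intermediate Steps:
$\frac{288433 - 485309}{- 11 H - 188235} = \frac{288433 - 485309}{\left(-11\right) 13544 - 188235} = - \frac{196876}{-148984 - 188235} = - \frac{196876}{-337219} = \left(-196876\right) \left(- \frac{1}{337219}\right) = \frac{196876}{337219}$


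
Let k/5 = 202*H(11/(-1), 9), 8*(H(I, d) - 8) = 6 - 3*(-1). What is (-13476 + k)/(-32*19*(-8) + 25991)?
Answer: -1549/11220 ≈ -0.13806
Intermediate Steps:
H(I, d) = 73/8 (H(I, d) = 8 + (6 - 3*(-1))/8 = 8 + (6 + 3)/8 = 8 + (⅛)*9 = 8 + 9/8 = 73/8)
k = 36865/4 (k = 5*(202*(73/8)) = 5*(7373/4) = 36865/4 ≈ 9216.3)
(-13476 + k)/(-32*19*(-8) + 25991) = (-13476 + 36865/4)/(-32*19*(-8) + 25991) = -17039/(4*(-608*(-8) + 25991)) = -17039/(4*(4864 + 25991)) = -17039/4/30855 = -17039/4*1/30855 = -1549/11220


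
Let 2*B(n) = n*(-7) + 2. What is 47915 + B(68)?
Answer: 47678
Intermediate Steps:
B(n) = 1 - 7*n/2 (B(n) = (n*(-7) + 2)/2 = (-7*n + 2)/2 = (2 - 7*n)/2 = 1 - 7*n/2)
47915 + B(68) = 47915 + (1 - 7/2*68) = 47915 + (1 - 238) = 47915 - 237 = 47678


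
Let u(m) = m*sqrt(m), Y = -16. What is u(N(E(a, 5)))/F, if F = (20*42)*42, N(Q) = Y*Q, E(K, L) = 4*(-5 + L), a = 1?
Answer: 0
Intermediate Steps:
E(K, L) = -20 + 4*L
N(Q) = -16*Q
u(m) = m**(3/2)
F = 35280 (F = 840*42 = 35280)
u(N(E(a, 5)))/F = (-16*(-20 + 4*5))**(3/2)/35280 = (-16*(-20 + 20))**(3/2)*(1/35280) = (-16*0)**(3/2)*(1/35280) = 0**(3/2)*(1/35280) = 0*(1/35280) = 0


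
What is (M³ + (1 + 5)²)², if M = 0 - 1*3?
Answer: 81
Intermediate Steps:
M = -3 (M = 0 - 3 = -3)
(M³ + (1 + 5)²)² = ((-3)³ + (1 + 5)²)² = (-27 + 6²)² = (-27 + 36)² = 9² = 81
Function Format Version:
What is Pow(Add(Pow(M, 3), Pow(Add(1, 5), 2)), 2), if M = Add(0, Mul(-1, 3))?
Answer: 81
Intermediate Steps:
M = -3 (M = Add(0, -3) = -3)
Pow(Add(Pow(M, 3), Pow(Add(1, 5), 2)), 2) = Pow(Add(Pow(-3, 3), Pow(Add(1, 5), 2)), 2) = Pow(Add(-27, Pow(6, 2)), 2) = Pow(Add(-27, 36), 2) = Pow(9, 2) = 81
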